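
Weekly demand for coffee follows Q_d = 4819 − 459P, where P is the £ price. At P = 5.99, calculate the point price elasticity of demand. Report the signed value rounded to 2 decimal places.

-1.33

dQ_d/dP = −459. At P = 5.99, Q_d = 4819 − 459(5.99) = 2069.59.
Ed = (dQ_d/dP)·(P/Q_d) = −459 × (5.99/2069.59) = -1.3284…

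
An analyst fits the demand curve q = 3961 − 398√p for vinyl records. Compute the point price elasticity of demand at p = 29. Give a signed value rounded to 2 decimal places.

-0.59

dq/dp = −398/(2√p) = -36.9534. At p = 29, q = 1817.7.
Ed = (dq/dp)·(p/q) = (-36.9534) × (29/1817.7) = -0.5895…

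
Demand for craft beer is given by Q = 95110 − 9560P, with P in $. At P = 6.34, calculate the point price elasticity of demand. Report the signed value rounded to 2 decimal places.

dQ/dP = −9560. At P = 6.34, Q = 95110 − 9560(6.34) = 34499.6.
Ed = (dQ/dP)·(P/Q) = −9560 × (6.34/34499.6) = -1.7568…

-1.76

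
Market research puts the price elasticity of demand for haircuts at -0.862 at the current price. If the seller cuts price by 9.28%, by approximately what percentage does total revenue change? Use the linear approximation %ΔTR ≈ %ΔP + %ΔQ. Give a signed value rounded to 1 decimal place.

%ΔQ ≈ Ed × %ΔP = (-0.862) × (-9.28%) = +7.9994%
%ΔTR ≈ %ΔP + %ΔQ = (-9.28%) + (+7.9994%) = -1.2806%

-1.3%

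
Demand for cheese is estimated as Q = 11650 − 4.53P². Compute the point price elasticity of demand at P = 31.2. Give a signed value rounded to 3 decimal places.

dQ/dP = −2·4.53·P = -282.672. At P = 31.2, Q = 7240.3168.
Ed = (dQ/dP)·(P/Q) = (-282.672) × (31.2/7240.3168) = -1.21809…

-1.218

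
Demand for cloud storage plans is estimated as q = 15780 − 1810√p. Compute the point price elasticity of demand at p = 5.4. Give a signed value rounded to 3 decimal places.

-0.182

dq/dp = −1810/(2√p) = -389.45. At p = 5.4, q = 11573.9.
Ed = (dq/dp)·(p/q) = (-389.45) × (5.4/11573.9) = -0.18170…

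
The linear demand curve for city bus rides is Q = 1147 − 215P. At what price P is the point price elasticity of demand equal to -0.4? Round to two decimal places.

Ed = −215P/(1147 − 215P). Set this equal to -0.4:
215P = 0.4·(1147 − 215P) ⇒ 215P(1 + 0.4) = 0.4·1147
P = 0.4·1147 / (215·1.4) = 1.5242…

1.52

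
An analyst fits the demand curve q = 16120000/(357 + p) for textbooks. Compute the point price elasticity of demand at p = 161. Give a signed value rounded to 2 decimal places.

dq/dp = −16120000/(357 + p)² = -60.0766. At p = 161, q = 31119.7.
Ed = (dq/dp)·(p/q) = (-60.0766) × (161/31119.7) = -0.3108…

-0.31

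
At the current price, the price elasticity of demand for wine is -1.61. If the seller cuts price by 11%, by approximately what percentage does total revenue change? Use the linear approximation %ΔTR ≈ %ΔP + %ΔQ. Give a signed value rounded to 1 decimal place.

%ΔQ ≈ Ed × %ΔP = (-1.61) × (-11%) = +17.7100%
%ΔTR ≈ %ΔP + %ΔQ = (-11%) + (+17.7100%) = +6.7100%

+6.7%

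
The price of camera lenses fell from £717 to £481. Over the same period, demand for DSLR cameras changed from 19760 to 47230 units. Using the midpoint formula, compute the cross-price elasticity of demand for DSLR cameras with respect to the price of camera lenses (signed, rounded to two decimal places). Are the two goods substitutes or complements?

-2.08; complements

%ΔQ_{DSLR cameras} = (47230 − 19760)/avg = 27470/33495 = 0.820122…
%ΔP_{camera lenses} = (481 − 717)/avg = -236/599 = -0.393989…
E_cross = (27470/33495) / (-236/599) = -2.0815…
E_cross < 0 ⇒ the goods are complements.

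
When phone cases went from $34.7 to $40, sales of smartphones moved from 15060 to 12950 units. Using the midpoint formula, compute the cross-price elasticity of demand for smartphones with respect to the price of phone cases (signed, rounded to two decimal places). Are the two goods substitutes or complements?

-1.06; complements

%ΔQ_{smartphones} = (12950 − 15060)/avg = -2110/14005 = -0.150660…
%ΔP_{phone cases} = (40 − 34.7)/avg = 5.3/37.35 = 0.141900…
E_cross = (-2110/14005) / (5.3/37.35) = -1.0617…
E_cross < 0 ⇒ the goods are complements.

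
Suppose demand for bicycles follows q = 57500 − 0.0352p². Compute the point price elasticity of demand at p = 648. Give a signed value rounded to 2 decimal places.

dq/dp = −2·0.0352·p = -45.6192. At p = 648, q = 42719.3792.
Ed = (dq/dp)·(p/q) = (-45.6192) × (648/42719.3792) = -0.6919…

-0.69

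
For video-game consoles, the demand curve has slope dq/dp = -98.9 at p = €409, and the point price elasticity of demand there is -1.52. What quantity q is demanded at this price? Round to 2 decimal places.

Ed = (dq/dp)·(p/q) ⇒ q = (dq/dp)·p/Ed = (-98.9)·409/(-1.52) = 26611.9078…

26611.91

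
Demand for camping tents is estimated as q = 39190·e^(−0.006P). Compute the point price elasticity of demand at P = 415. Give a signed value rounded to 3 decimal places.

-2.490

dq/dP = −0.006·q = -19.4954. At P = 415, q = 3249.24.
Ed = (dq/dP)·(P/q) = (-19.4954) × (415/3249.24) = -2.49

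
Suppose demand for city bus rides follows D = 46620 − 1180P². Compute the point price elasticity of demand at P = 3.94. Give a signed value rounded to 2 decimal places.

-1.29

dD/dP = −2·1180·P = -9298.4. At P = 3.94, D = 28302.152.
Ed = (dD/dP)·(P/D) = (-9298.4) × (3.94/28302.152) = -1.2944…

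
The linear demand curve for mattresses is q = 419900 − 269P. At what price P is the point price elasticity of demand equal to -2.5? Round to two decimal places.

1114.98

Ed = −269P/(419900 − 269P). Set this equal to -2.5:
269P = 2.5·(419900 − 269P) ⇒ 269P(1 + 2.5) = 2.5·419900
P = 2.5·419900 / (269·3.5) = 1114.9761…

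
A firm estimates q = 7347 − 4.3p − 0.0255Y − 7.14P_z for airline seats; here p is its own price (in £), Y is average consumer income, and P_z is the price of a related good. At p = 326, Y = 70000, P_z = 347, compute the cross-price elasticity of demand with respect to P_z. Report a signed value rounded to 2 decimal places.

At the given values, q = 7347 − 4.3(326) − 0.0255(70000) − 7.14(347) = 1682.62.
∂q/∂P_z = -7.14.
E = (-7.14) × (347/1682.62) = -1.4724…

-1.47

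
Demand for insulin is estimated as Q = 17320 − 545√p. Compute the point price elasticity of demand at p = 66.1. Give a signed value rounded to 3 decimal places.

dQ/dp = −545/(2√p) = -33.517. At p = 66.1, Q = 12889.
Ed = (dQ/dp)·(p/Q) = (-33.517) × (66.1/12889) = -0.17188…

-0.172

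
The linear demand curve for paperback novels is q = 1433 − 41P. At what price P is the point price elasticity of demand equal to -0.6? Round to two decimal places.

13.11

Ed = −41P/(1433 − 41P). Set this equal to -0.6:
41P = 0.6·(1433 − 41P) ⇒ 41P(1 + 0.6) = 0.6·1433
P = 0.6·1433 / (41·1.6) = 13.1067…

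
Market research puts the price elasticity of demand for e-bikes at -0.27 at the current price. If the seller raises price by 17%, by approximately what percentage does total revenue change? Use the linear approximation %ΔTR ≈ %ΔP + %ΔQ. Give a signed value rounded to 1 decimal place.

+12.4%

%ΔQ ≈ Ed × %ΔP = (-0.27) × (+17%) = -4.5900%
%ΔTR ≈ %ΔP + %ΔQ = (+17%) + (-4.5900%) = +12.4100%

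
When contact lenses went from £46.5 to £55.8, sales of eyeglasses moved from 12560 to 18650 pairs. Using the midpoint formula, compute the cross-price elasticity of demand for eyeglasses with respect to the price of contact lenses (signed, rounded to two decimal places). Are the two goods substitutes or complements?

%ΔQ_{eyeglasses} = (18650 − 12560)/avg = 6090/15605 = 0.390259…
%ΔP_{contact lenses} = (55.8 − 46.5)/avg = 9.3/51.15 = 0.181818…
E_cross = (6090/15605) / (9.3/51.15) = 2.1464…
E_cross > 0 ⇒ the goods are substitutes.

2.15; substitutes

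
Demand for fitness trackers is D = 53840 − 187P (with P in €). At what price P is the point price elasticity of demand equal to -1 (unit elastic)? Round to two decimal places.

143.96

Ed = −187P/(53840 − 187P). Set this equal to -1:
187P = 1·(53840 − 187P) ⇒ 187P(1 + 1) = 1·53840
P = 1·53840 / (187·2) = 143.9572…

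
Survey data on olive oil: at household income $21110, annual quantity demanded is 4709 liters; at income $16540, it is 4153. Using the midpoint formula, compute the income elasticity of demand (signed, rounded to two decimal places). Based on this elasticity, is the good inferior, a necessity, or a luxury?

%ΔQ = (4153 − 4709)/[( 4709 + 4153)/2] = -556/4431 = -0.125479…
%ΔIncome = (16540 − 21110)/[( 21110 + 16540)/2] = -4570/18825 = -0.242762…
E_income = (-556/4431) / (-4570/18825) = 0.5168…
0 < E_income < 1 ⇒ normal good, necessity.

0.52; necessity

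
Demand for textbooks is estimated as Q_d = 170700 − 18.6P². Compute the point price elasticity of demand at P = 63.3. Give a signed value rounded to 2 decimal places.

-1.55

dQ_d/dP = −2·18.6·P = -2354.76. At P = 63.3, Q_d = 96171.846.
Ed = (dQ_d/dP)·(P/Q_d) = (-2354.76) × (63.3/96171.846) = -1.5498…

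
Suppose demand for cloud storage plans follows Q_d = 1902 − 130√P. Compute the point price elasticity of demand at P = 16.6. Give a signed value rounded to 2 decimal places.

dQ_d/dP = −130/(2√P) = -15.9536. At P = 16.6, Q_d = 1372.34.
Ed = (dQ_d/dP)·(P/Q_d) = (-15.9536) × (16.6/1372.34) = -0.1929…

-0.19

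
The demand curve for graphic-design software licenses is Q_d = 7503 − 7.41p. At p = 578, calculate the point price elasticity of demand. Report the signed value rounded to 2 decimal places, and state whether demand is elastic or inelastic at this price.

-1.33; elastic

dQ_d/dp = −7.41. At p = 578, Q_d = 7503 − 7.41(578) = 3220.02.
Ed = (dQ_d/dp)·(p/Q_d) = −7.41 × (578/3220.02) = -1.3301…
|Ed| = 1.33 > 1, so demand is elastic.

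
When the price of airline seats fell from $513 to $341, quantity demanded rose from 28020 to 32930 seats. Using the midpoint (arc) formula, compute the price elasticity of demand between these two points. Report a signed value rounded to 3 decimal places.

-0.400

%ΔQ = (32930 − 28020) / [(28020 + 32930)/2] = 4910/30475 = 0.161115…
%ΔP = (341 − 513) / [(513 + 341)/2] = -172/427 = -0.402810…
Arc Ed = %ΔQ / %ΔP = (4910/30475) / (-172/427) = -0.39997…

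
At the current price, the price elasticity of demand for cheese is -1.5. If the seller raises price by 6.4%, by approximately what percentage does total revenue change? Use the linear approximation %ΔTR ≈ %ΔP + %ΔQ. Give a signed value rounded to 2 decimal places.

%ΔQ ≈ Ed × %ΔP = (-1.5) × (+6.4%) = -9.6000%
%ΔTR ≈ %ΔP + %ΔQ = (+6.4%) + (-9.6000%) = -3.2000%

-3.20%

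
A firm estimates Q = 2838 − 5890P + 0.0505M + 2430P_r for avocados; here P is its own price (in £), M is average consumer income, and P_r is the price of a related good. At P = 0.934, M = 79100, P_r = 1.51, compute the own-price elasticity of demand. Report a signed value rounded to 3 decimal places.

-1.100

At the given values, Q = 2838 − 5890(0.934) + 0.0505(79100) + 2430(1.51) = 5000.59.
∂Q/∂P = −5890.
E = (-5890) × (0.934/5000.59) = -1.10012…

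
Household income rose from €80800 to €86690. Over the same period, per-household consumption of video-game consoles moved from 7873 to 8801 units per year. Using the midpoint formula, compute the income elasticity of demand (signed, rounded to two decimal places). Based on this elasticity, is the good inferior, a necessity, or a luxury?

%ΔQ = (8801 − 7873)/[( 7873 + 8801)/2] = 928/8337 = 0.111311…
%ΔIncome = (86690 − 80800)/[( 80800 + 86690)/2] = 5890/83745 = 0.070332…
E_income = (928/8337) / (5890/83745) = 1.5826…
E_income > 1 ⇒ normal good, luxury.

1.58; luxury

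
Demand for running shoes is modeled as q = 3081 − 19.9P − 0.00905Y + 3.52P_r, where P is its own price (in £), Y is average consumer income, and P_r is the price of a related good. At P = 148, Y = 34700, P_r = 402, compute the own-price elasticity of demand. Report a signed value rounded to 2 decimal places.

At the given values, q = 3081 − 19.9(148) − 0.00905(34700) + 3.52(402) = 1236.805.
∂q/∂P = −19.9.
E = (-19.9) × (148/1236.805) = -2.3812…

-2.38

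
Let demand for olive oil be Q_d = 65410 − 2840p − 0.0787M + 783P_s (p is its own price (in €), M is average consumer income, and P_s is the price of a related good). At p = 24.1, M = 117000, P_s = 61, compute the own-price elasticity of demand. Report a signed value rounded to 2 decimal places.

-1.93

At the given values, Q_d = 65410 − 2840(24.1) − 0.0787(117000) + 783(61) = 35521.1.
∂Q_d/∂p = −2840.
E = (-2840) × (24.1/35521.1) = -1.9268…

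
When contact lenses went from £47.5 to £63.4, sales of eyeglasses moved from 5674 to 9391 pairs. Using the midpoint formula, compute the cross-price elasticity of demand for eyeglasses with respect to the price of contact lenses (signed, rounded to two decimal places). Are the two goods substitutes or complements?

1.72; substitutes

%ΔQ_{eyeglasses} = (9391 − 5674)/avg = 3717/7532.5 = 0.493461…
%ΔP_{contact lenses} = (63.4 − 47.5)/avg = 15.9/55.45 = 0.286744…
E_cross = (3717/7532.5) / (15.9/55.45) = 1.7209…
E_cross > 0 ⇒ the goods are substitutes.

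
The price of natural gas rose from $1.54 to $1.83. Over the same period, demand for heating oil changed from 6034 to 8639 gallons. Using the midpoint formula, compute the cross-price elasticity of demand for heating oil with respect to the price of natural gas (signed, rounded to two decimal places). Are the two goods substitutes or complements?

2.06; substitutes

%ΔQ_{heating oil} = (8639 − 6034)/avg = 2605/7336.5 = 0.355073…
%ΔP_{natural gas} = (1.83 − 1.54)/avg = 0.29/1.685 = 0.172106…
E_cross = (2605/7336.5) / (0.29/1.685) = 2.0631…
E_cross > 0 ⇒ the goods are substitutes.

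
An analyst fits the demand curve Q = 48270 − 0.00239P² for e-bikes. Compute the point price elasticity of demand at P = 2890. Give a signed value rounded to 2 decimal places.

-1.41

dQ/dP = −2·0.00239·P = -13.8142. At P = 2890, Q = 28308.481.
Ed = (dQ/dP)·(P/Q) = (-13.8142) × (2890/28308.481) = -1.4102…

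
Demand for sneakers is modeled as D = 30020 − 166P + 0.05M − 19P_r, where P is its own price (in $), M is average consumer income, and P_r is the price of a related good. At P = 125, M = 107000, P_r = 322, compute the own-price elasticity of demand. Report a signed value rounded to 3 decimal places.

-2.441

At the given values, D = 30020 − 166(125) + 0.05(107000) − 19(322) = 8502.
∂D/∂P = −166.
E = (-166) × (125/8502) = -2.44060…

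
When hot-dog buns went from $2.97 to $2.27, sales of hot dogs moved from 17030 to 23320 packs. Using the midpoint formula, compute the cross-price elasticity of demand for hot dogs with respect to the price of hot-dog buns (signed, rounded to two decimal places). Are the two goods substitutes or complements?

%ΔQ_{hot dogs} = (23320 − 17030)/avg = 6290/20175 = 0.311771…
%ΔP_{hot-dog buns} = (2.27 − 2.97)/avg = -0.7/2.62 = -0.267175…
E_cross = (6290/20175) / (-0.7/2.62) = -1.1669…
E_cross < 0 ⇒ the goods are complements.

-1.17; complements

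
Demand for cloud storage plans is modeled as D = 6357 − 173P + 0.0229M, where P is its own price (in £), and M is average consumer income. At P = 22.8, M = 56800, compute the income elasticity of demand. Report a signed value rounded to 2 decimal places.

0.35

At the given values, D = 6357 − 173(22.8) + 0.0229(56800) = 3713.32.
∂D/∂M = 0.0229.
E = (0.0229) × (56800/3713.32) = 0.3502…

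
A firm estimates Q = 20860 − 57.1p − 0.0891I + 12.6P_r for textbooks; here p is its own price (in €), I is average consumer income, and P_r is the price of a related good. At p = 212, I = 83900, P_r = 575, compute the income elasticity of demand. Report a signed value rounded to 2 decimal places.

At the given values, Q = 20860 − 57.1(212) − 0.0891(83900) + 12.6(575) = 8524.31.
∂Q/∂I = -0.0891.
E = (-0.0891) × (83900/8524.31) = -0.8769…

-0.88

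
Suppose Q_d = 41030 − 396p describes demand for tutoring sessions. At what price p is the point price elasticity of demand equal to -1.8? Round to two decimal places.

66.61

Ed = −396p/(41030 − 396p). Set this equal to -1.8:
396p = 1.8·(41030 − 396p) ⇒ 396p(1 + 1.8) = 1.8·41030
p = 1.8·41030 / (396·2.8) = 66.6071…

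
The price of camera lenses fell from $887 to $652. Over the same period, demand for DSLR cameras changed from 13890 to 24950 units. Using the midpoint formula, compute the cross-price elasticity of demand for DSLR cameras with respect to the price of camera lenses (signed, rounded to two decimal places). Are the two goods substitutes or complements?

%ΔQ_{DSLR cameras} = (24950 − 13890)/avg = 11060/19420 = 0.569515…
%ΔP_{camera lenses} = (652 − 887)/avg = -235/769.5 = -0.305393…
E_cross = (11060/19420) / (-235/769.5) = -1.8648…
E_cross < 0 ⇒ the goods are complements.

-1.86; complements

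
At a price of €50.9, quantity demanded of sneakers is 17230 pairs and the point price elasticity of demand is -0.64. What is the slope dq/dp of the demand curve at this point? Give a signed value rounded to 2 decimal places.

Ed = (dq/dp)·(p/q) ⇒ dq/dp = Ed·q/p = (-0.64)·17230/50.9 = -216.6444…

-216.64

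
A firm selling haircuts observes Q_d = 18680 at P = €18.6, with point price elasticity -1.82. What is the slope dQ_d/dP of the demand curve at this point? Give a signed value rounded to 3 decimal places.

-1827.828

Ed = (dQ_d/dP)·(P/Q_d) ⇒ dQ_d/dP = Ed·Q_d/P = (-1.82)·18680/18.6 = -1827.82795…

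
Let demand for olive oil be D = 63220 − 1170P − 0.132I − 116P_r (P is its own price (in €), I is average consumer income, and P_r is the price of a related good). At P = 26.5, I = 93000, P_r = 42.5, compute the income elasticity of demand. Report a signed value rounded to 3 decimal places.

-0.818

At the given values, D = 63220 − 1170(26.5) − 0.132(93000) − 116(42.5) = 15009.
∂D/∂I = -0.132.
E = (-0.132) × (93000/15009) = -0.81790…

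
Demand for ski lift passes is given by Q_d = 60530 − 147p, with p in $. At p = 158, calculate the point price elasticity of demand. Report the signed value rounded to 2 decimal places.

-0.62

dQ_d/dp = −147. At p = 158, Q_d = 60530 − 147(158) = 37304.
Ed = (dQ_d/dp)·(p/Q_d) = −147 × (158/37304) = -0.6226…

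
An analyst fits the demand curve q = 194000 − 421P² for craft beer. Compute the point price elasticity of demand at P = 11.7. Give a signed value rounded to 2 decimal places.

-0.85

dq/dP = −2·421·P = -9851.4. At P = 11.7, q = 136369.31.
Ed = (dq/dP)·(P/q) = (-9851.4) × (11.7/136369.31) = -0.8452…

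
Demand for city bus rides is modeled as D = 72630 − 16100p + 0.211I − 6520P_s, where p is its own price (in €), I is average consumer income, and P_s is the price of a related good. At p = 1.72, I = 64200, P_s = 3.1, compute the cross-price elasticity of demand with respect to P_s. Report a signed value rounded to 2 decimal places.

-0.53

At the given values, D = 72630 − 16100(1.72) + 0.211(64200) − 6520(3.1) = 38272.2.
∂D/∂P_s = -6520.
E = (-6520) × (3.1/38272.2) = -0.5281…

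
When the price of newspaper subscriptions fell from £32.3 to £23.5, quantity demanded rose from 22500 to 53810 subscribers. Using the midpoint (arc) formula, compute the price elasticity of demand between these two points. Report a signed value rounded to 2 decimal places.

%ΔQ = (53810 − 22500) / [(22500 + 53810)/2] = 31310/38155 = 0.820600…
%ΔP = (23.5 − 32.3) / [(32.3 + 23.5)/2] = -8.8/27.9 = -0.315412…
Arc Ed = %ΔQ / %ΔP = (31310/38155) / (-8.8/27.9) = -2.6016…

-2.60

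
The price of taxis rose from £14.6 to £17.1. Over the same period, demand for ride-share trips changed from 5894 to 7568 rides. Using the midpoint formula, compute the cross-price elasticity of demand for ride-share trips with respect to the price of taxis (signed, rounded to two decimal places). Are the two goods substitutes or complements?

%ΔQ_{ride-share trips} = (7568 − 5894)/avg = 1674/6731 = 0.248700…
%ΔP_{taxis} = (17.1 − 14.6)/avg = 2.5/15.85 = 0.157728…
E_cross = (1674/6731) / (2.5/15.85) = 1.5767…
E_cross > 0 ⇒ the goods are substitutes.

1.58; substitutes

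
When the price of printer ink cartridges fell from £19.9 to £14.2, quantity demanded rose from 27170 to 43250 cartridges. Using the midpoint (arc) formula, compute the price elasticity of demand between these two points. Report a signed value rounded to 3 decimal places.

-1.366

%ΔQ = (43250 − 27170) / [(27170 + 43250)/2] = 16080/35210 = 0.456688…
%ΔP = (14.2 − 19.9) / [(19.9 + 14.2)/2] = -5.7/17.05 = -0.334310…
Arc Ed = %ΔQ / %ΔP = (16080/35210) / (-5.7/17.05) = -1.36605…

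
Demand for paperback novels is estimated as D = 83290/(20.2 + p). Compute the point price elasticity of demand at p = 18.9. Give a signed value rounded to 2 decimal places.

dD/dp = −83290/(20.2 + p)² = -54.4803. At p = 18.9, D = 2130.18.
Ed = (dD/dp)·(p/D) = (-54.4803) × (18.9/2130.18) = -0.4833…

-0.48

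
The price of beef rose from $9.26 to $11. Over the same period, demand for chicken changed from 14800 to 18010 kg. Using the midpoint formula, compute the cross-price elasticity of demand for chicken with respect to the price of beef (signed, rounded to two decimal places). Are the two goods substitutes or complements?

%ΔQ_{chicken} = (18010 − 14800)/avg = 3210/16405 = 0.195672…
%ΔP_{beef} = (11 − 9.26)/avg = 1.74/10.13 = 0.171767…
E_cross = (3210/16405) / (1.74/10.13) = 1.1391…
E_cross > 0 ⇒ the goods are substitutes.

1.14; substitutes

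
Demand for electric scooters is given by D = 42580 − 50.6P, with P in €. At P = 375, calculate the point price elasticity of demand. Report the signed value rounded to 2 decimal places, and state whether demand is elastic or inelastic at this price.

-0.80; inelastic

dD/dP = −50.6. At P = 375, D = 42580 − 50.6(375) = 23605.
Ed = (dD/dP)·(P/D) = −50.6 × (375/23605) = -0.8038…
|Ed| = 0.80 < 1, so demand is inelastic.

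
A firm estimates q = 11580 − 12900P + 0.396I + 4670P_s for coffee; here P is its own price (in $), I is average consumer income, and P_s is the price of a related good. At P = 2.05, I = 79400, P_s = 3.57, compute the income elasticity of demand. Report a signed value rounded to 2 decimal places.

0.95

At the given values, q = 11580 − 12900(2.05) + 0.396(79400) + 4670(3.57) = 33249.3.
∂q/∂I = 0.396.
E = (0.396) × (79400/33249.3) = 0.9456…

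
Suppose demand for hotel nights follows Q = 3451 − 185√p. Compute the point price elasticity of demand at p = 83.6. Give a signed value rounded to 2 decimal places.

dQ/dp = −185/(2√p) = -10.1167. At p = 83.6, Q = 1759.49.
Ed = (dQ/dp)·(p/Q) = (-10.1167) × (83.6/1759.49) = -0.4806…

-0.48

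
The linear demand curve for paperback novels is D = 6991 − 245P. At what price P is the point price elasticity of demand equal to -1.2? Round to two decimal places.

Ed = −245P/(6991 − 245P). Set this equal to -1.2:
245P = 1.2·(6991 − 245P) ⇒ 245P(1 + 1.2) = 1.2·6991
P = 1.2·6991 / (245·2.2) = 15.5643…

15.56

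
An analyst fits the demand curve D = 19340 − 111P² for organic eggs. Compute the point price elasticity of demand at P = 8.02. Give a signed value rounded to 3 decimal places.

dD/dP = −2·111·P = -1780.44. At P = 8.02, D = 12200.4356.
Ed = (dD/dP)·(P/D) = (-1780.44) × (8.02/12200.4356) = -1.17037…

-1.170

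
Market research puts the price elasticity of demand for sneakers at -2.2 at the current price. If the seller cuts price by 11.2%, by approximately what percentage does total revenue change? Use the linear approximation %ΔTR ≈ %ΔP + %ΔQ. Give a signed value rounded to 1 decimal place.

%ΔQ ≈ Ed × %ΔP = (-2.2) × (-11.2%) = +24.6400%
%ΔTR ≈ %ΔP + %ΔQ = (-11.2%) + (+24.6400%) = +13.4400%

+13.4%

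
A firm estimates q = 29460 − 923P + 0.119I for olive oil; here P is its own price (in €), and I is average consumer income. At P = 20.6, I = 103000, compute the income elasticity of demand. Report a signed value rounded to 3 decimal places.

At the given values, q = 29460 − 923(20.6) + 0.119(103000) = 22703.2.
∂q/∂I = 0.119.
E = (0.119) × (103000/22703.2) = 0.53987…

0.540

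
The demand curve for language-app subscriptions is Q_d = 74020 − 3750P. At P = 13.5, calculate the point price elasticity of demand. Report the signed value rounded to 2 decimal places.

dQ_d/dP = −3750. At P = 13.5, Q_d = 74020 − 3750(13.5) = 23395.
Ed = (dQ_d/dP)·(P/Q_d) = −3750 × (13.5/23395) = -2.1639…

-2.16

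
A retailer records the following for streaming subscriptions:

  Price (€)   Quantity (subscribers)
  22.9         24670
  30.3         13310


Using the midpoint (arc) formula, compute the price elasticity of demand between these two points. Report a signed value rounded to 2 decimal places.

%ΔQ = (13310 − 24670) / [(24670 + 13310)/2] = -11360/18990 = -0.598209…
%ΔP = (30.3 − 22.9) / [(22.9 + 30.3)/2] = 7.4/26.6 = 0.278195…
Arc Ed = %ΔQ / %ΔP = (-11360/18990) / (7.4/26.6) = -2.1503…

-2.15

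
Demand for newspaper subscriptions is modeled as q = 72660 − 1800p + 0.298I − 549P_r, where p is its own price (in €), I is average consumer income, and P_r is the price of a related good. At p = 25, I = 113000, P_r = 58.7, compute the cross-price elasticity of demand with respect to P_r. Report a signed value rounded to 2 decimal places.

At the given values, q = 72660 − 1800(25) + 0.298(113000) − 549(58.7) = 29107.7.
∂q/∂P_r = -549.
E = (-549) × (58.7/29107.7) = -1.1071…

-1.11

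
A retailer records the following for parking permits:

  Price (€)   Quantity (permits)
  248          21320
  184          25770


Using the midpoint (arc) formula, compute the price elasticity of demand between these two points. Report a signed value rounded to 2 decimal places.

-0.64

%ΔQ = (25770 − 21320) / [(21320 + 25770)/2] = 4450/23545 = 0.188999…
%ΔP = (184 − 248) / [(248 + 184)/2] = -64/216 = -0.296296…
Arc Ed = %ΔQ / %ΔP = (4450/23545) / (-64/216) = -0.6378…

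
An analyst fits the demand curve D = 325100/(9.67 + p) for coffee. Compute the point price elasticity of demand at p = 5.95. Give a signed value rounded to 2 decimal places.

dD/dp = −325100/(9.67 + p)² = -1332.46. At p = 5.95, D = 20813.1.
Ed = (dD/dp)·(p/D) = (-1332.46) × (5.95/20813.1) = -0.3809…

-0.38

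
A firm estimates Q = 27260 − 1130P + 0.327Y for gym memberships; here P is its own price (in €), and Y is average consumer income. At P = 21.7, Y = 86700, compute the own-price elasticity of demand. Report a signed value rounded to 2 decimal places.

-0.79

At the given values, Q = 27260 − 1130(21.7) + 0.327(86700) = 31089.9.
∂Q/∂P = −1130.
E = (-1130) × (21.7/31089.9) = -0.7887…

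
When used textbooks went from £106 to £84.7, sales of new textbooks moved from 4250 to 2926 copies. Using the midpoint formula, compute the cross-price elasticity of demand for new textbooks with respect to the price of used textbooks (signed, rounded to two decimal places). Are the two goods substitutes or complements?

%ΔQ_{new textbooks} = (2926 − 4250)/avg = -1324/3588 = -0.369007…
%ΔP_{used textbooks} = (84.7 − 106)/avg = -21.3/95.35 = -0.223387…
E_cross = (-1324/3588) / (-21.3/95.35) = 1.6518…
E_cross > 0 ⇒ the goods are substitutes.

1.65; substitutes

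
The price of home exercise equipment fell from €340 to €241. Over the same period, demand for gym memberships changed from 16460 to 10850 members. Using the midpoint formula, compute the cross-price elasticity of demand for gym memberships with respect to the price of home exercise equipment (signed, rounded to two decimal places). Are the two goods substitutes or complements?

%ΔQ_{gym memberships} = (10850 − 16460)/avg = -5610/13655 = -0.410838…
%ΔP_{home exercise equipment} = (241 − 340)/avg = -99/290.5 = -0.340791…
E_cross = (-5610/13655) / (-99/290.5) = 1.2055…
E_cross > 0 ⇒ the goods are substitutes.

1.21; substitutes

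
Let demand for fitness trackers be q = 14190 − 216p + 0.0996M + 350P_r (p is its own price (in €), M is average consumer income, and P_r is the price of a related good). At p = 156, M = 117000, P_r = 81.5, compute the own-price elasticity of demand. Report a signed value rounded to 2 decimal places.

-1.63

At the given values, q = 14190 − 216(156) + 0.0996(117000) + 350(81.5) = 20672.2.
∂q/∂p = −216.
E = (-216) × (156/20672.2) = -1.6300…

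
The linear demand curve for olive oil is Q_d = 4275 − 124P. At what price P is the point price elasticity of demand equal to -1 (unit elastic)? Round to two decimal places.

Ed = −124P/(4275 − 124P). Set this equal to -1:
124P = 1·(4275 − 124P) ⇒ 124P(1 + 1) = 1·4275
P = 1·4275 / (124·2) = 17.2379…

17.24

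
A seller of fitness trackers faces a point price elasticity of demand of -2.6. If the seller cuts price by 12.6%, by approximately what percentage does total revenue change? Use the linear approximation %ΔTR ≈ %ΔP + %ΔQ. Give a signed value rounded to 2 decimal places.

%ΔQ ≈ Ed × %ΔP = (-2.6) × (-12.6%) = +32.7600%
%ΔTR ≈ %ΔP + %ΔQ = (-12.6%) + (+32.7600%) = +20.1600%

+20.16%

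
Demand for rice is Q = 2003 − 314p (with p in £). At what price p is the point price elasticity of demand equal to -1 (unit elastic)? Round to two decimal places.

3.19

Ed = −314p/(2003 − 314p). Set this equal to -1:
314p = 1·(2003 − 314p) ⇒ 314p(1 + 1) = 1·2003
p = 1·2003 / (314·2) = 3.1894…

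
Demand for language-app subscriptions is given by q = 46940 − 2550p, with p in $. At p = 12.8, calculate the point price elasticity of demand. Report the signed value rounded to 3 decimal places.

-2.283

dq/dp = −2550. At p = 12.8, q = 46940 − 2550(12.8) = 14300.
Ed = (dq/dp)·(p/q) = −2550 × (12.8/14300) = -2.28251…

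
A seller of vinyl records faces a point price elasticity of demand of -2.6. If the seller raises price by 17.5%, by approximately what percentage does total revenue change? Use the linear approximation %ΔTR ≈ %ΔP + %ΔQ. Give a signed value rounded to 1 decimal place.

%ΔQ ≈ Ed × %ΔP = (-2.6) × (+17.5%) = -45.5000%
%ΔTR ≈ %ΔP + %ΔQ = (+17.5%) + (-45.5000%) = -28.0000%

-28.0%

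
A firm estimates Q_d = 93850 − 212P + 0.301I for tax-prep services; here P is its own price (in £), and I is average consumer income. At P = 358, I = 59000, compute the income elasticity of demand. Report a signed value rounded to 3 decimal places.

0.497

At the given values, Q_d = 93850 − 212(358) + 0.301(59000) = 35713.
∂Q_d/∂I = 0.301.
E = (0.301) × (59000/35713) = 0.49726…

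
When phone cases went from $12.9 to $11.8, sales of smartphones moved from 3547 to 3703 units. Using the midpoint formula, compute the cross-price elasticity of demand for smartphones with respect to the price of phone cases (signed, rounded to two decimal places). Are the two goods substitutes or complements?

-0.48; complements

%ΔQ_{smartphones} = (3703 − 3547)/avg = 156/3625 = 0.043034…
%ΔP_{phone cases} = (11.8 − 12.9)/avg = -1.1/12.35 = -0.089068…
E_cross = (156/3625) / (-1.1/12.35) = -0.4831…
E_cross < 0 ⇒ the goods are complements.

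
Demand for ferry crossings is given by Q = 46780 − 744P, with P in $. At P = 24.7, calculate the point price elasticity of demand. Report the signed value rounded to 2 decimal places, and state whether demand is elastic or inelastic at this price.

dQ/dP = −744. At P = 24.7, Q = 46780 − 744(24.7) = 28403.2.
Ed = (dQ/dP)·(P/Q) = −744 × (24.7/28403.2) = -0.6469…
|Ed| = 0.65 < 1, so demand is inelastic.

-0.65; inelastic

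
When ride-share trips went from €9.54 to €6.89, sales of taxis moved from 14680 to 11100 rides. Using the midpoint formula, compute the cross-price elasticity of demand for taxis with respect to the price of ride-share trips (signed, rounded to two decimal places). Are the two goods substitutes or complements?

%ΔQ_{taxis} = (11100 − 14680)/avg = -3580/12890 = -0.277734…
%ΔP_{ride-share trips} = (6.89 − 9.54)/avg = -2.65/8.215 = -0.322580…
E_cross = (-3580/12890) / (-2.65/8.215) = 0.8609…
E_cross > 0 ⇒ the goods are substitutes.

0.86; substitutes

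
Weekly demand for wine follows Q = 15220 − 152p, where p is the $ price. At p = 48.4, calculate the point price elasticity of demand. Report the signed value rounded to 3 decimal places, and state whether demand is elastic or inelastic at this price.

dQ/dp = −152. At p = 48.4, Q = 15220 − 152(48.4) = 7863.2.
Ed = (dQ/dp)·(p/Q) = −152 × (48.4/7863.2) = -0.93559…
|Ed| = 0.936 < 1, so demand is inelastic.

-0.936; inelastic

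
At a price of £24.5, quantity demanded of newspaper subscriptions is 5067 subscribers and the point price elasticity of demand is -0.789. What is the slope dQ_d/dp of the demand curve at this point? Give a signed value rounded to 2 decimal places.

Ed = (dQ_d/dp)·(p/Q_d) ⇒ dQ_d/dp = Ed·Q_d/p = (-0.789)·5067/24.5 = -163.1780…

-163.18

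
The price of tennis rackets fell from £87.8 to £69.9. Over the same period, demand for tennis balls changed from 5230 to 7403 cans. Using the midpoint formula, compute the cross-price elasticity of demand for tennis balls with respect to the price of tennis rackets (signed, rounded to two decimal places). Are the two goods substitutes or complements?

-1.52; complements

%ΔQ_{tennis balls} = (7403 − 5230)/avg = 2173/6316.5 = 0.344019…
%ΔP_{tennis rackets} = (69.9 − 87.8)/avg = -17.9/78.85 = -0.227013…
E_cross = (2173/6316.5) / (-17.9/78.85) = -1.5154…
E_cross < 0 ⇒ the goods are complements.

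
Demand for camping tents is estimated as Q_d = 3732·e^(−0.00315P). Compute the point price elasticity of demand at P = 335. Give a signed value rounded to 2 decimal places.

dQ_d/dP = −0.00315·Q_d = -4.09226. At P = 335, Q_d = 1299.13.
Ed = (dQ_d/dP)·(P/Q_d) = (-4.09226) × (335/1299.13) = -1.0552…

-1.06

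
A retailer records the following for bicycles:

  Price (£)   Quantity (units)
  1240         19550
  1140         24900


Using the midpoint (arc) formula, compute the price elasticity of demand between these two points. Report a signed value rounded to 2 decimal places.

%ΔQ = (24900 − 19550) / [(19550 + 24900)/2] = 5350/22225 = 0.240719…
%ΔP = (1140 − 1240) / [(1240 + 1140)/2] = -100/1190 = -0.084033…
Arc Ed = %ΔQ / %ΔP = (5350/22225) / (-100/1190) = -2.8645…

-2.86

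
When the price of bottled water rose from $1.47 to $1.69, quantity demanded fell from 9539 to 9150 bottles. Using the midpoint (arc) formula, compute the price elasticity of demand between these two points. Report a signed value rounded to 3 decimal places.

-0.299

%ΔQ = (9150 − 9539) / [(9539 + 9150)/2] = -389/9344.5 = -0.041628…
%ΔP = (1.69 − 1.47) / [(1.47 + 1.69)/2] = 0.22/1.58 = 0.139240…
Arc Ed = %ΔQ / %ΔP = (-389/9344.5) / (0.22/1.58) = -0.29897…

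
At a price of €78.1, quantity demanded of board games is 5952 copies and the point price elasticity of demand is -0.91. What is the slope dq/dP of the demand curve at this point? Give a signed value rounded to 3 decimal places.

Ed = (dq/dP)·(P/q) ⇒ dq/dP = Ed·q/P = (-0.91)·5952/78.1 = -69.35108…

-69.351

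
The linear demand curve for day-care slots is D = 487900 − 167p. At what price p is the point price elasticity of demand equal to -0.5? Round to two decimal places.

Ed = −167p/(487900 − 167p). Set this equal to -0.5:
167p = 0.5·(487900 − 167p) ⇒ 167p(1 + 0.5) = 0.5·487900
p = 0.5·487900 / (167·1.5) = 973.8522…

973.85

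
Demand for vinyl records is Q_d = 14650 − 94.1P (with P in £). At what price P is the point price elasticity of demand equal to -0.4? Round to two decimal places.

44.48

Ed = −94.1P/(14650 − 94.1P). Set this equal to -0.4:
94.1P = 0.4·(14650 − 94.1P) ⇒ 94.1P(1 + 0.4) = 0.4·14650
P = 0.4·14650 / (94.1·1.4) = 44.4815…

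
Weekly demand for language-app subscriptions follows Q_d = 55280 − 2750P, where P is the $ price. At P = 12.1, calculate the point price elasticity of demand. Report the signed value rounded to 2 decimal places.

-1.51

dQ_d/dP = −2750. At P = 12.1, Q_d = 55280 − 2750(12.1) = 22005.
Ed = (dQ_d/dP)·(P/Q_d) = −2750 × (12.1/22005) = -1.5121…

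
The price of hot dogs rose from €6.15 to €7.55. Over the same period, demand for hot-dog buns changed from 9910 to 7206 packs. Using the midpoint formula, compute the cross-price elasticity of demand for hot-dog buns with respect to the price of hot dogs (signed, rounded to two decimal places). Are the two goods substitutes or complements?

-1.55; complements

%ΔQ_{hot-dog buns} = (7206 − 9910)/avg = -2704/8558 = -0.315961…
%ΔP_{hot dogs} = (7.55 − 6.15)/avg = 1.4/6.85 = 0.204379…
E_cross = (-2704/8558) / (1.4/6.85) = -1.5459…
E_cross < 0 ⇒ the goods are complements.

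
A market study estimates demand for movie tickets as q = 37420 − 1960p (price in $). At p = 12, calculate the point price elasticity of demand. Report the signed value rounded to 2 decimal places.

dq/dp = −1960. At p = 12, q = 37420 − 1960(12) = 13900.
Ed = (dq/dp)·(p/q) = −1960 × (12/13900) = -1.6920…

-1.69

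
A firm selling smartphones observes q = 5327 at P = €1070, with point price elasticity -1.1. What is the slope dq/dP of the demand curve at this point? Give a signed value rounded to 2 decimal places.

Ed = (dq/dP)·(P/q) ⇒ dq/dP = Ed·q/P = (-1.1)·5327/1070 = -5.4763…

-5.48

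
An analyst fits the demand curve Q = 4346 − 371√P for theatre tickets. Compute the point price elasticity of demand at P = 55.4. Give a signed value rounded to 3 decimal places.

dQ/dP = −371/(2√P) = -24.9224. At P = 55.4, Q = 1584.6.
Ed = (dQ/dP)·(P/Q) = (-24.9224) × (55.4/1584.6) = -0.87132…

-0.871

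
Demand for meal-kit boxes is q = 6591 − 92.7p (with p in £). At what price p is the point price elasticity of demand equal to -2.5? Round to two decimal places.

Ed = −92.7p/(6591 − 92.7p). Set this equal to -2.5:
92.7p = 2.5·(6591 − 92.7p) ⇒ 92.7p(1 + 2.5) = 2.5·6591
p = 2.5·6591 / (92.7·3.5) = 50.7859…

50.79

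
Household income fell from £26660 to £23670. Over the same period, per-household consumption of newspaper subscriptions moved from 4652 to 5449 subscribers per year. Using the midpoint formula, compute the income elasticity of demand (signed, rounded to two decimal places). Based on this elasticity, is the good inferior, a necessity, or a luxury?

-1.33; inferior

%ΔQ = (5449 − 4652)/[( 4652 + 5449)/2] = 797/5050.5 = 0.157806…
%ΔIncome = (23670 − 26660)/[( 26660 + 23670)/2] = -2990/25165 = -0.118815…
E_income = (797/5050.5) / (-2990/25165) = -1.3281…
E_income < 0 ⇒ inferior good.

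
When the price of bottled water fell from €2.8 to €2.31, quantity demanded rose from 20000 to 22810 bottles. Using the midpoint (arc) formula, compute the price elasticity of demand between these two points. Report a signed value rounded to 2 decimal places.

%ΔQ = (22810 − 20000) / [(20000 + 22810)/2] = 2810/21405 = 0.131277…
%ΔP = (2.31 − 2.8) / [(2.8 + 2.31)/2] = -0.49/2.555 = -0.191780…
Arc Ed = %ΔQ / %ΔP = (2810/21405) / (-0.49/2.555) = -0.6845…

-0.68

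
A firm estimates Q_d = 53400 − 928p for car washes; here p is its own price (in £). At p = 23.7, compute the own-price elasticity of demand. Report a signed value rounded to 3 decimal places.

At the given values, Q_d = 53400 − 928(23.7) = 31406.4.
∂Q_d/∂p = −928.
E = (-928) × (23.7/31406.4) = -0.70029…

-0.700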